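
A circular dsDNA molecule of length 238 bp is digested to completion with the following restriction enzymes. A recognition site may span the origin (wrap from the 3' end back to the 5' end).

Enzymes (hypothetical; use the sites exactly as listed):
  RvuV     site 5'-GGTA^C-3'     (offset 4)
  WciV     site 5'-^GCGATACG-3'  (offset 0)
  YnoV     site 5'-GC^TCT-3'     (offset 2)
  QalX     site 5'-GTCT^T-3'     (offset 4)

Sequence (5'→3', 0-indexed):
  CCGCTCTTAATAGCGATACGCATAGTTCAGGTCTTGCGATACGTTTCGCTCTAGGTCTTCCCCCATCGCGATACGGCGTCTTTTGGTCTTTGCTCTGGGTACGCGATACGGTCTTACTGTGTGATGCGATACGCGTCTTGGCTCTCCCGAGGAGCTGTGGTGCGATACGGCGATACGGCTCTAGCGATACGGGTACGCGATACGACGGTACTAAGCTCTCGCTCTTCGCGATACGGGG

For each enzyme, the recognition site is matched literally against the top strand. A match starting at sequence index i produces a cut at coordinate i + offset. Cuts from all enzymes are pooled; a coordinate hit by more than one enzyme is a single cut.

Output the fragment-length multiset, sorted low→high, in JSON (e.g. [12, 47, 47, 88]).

Per-enzyme occurrences:
  RvuV GGTAC/4: at [97, 191, 206] ⇒ [101, 195, 210]
  WciV GCGATACG/0: at [12, 35, 67, 102, 125, 161, 169, 183, 196, 227] ⇒ [12, 35, 67, 102, 125, 161, 169, 183, 196, 227]
  YnoV GCTCT/2: at [2, 47, 91, 140, 177, 214, 220] ⇒ [4, 49, 93, 142, 179, 216, 222]
  QalX GTCTT/4: at [30, 54, 77, 85, 110, 134] ⇒ [34, 58, 81, 89, 114, 138]

Pooled cuts: [4, 12, 34, 35, 49, 58, 67, 81, 89, 93, 101, 102, 114, 125, 138, 142, 161, 169, 179, 183, 195, 196, 210, 216, 222, 227]

Fragment lengths:
  4→12: 8 bp
  12→34: 22 bp
  34→35: 1 bp
  35→49: 14 bp
  49→58: 9 bp
  58→67: 9 bp
  67→81: 14 bp
  81→89: 8 bp
  89→93: 4 bp
  93→101: 8 bp
  101→102: 1 bp
  102→114: 12 bp
  114→125: 11 bp
  125→138: 13 bp
  138→142: 4 bp
  142→161: 19 bp
  161→169: 8 bp
  169→179: 10 bp
  179→183: 4 bp
  183→195: 12 bp
  195→196: 1 bp
  196→210: 14 bp
  210→216: 6 bp
  216→222: 6 bp
  222→227: 5 bp
  227→4 (wrap): 238-227+4 = 15 bp

[1,1,1,4,4,4,5,6,6,8,8,8,8,9,9,10,11,12,12,13,14,14,14,15,19,22]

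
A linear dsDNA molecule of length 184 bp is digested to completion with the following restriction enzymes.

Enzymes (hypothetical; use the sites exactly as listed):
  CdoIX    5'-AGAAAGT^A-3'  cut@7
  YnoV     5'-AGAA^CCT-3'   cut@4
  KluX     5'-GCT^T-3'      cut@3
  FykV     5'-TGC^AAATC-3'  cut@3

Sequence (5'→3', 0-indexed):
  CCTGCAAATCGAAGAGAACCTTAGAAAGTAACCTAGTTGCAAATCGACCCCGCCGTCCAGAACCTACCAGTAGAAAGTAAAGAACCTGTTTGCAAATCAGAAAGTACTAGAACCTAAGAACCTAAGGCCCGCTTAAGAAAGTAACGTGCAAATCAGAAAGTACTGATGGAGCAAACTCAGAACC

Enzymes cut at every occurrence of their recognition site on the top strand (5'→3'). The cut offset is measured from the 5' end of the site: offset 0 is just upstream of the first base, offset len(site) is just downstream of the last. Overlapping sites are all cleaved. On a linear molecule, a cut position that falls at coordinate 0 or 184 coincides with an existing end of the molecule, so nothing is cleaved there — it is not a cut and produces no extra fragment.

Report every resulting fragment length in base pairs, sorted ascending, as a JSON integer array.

[5,6,7,7,8,9,9,11,11,12,12,13,13,16,22,23]

Scan for sites:
  CdoIX (AGAAAGTA, off=7): starts [22, 71, 98, 135, 154] → cuts [29, 78, 105, 142, 161]
  YnoV (AGAACCT, off=4): starts [14, 58, 80, 108, 116] → cuts [18, 62, 84, 112, 120]
  KluX (GCTT, off=3): starts [130] → cuts [133]
  FykV (TGCAAATC, off=3): starts [2, 37, 90, 146] → cuts [5, 40, 93, 149]

Pooled cuts: [5, 18, 29, 40, 62, 78, 84, 93, 105, 112, 120, 133, 142, 149, 161]

Fragments:
  [0,5): 5 bp
  [5,18): 13 bp
  [18,29): 11 bp
  [29,40): 11 bp
  [40,62): 22 bp
  [62,78): 16 bp
  [78,84): 6 bp
  [84,93): 9 bp
  [93,105): 12 bp
  [105,112): 7 bp
  [112,120): 8 bp
  [120,133): 13 bp
  [133,142): 9 bp
  [142,149): 7 bp
  [149,161): 12 bp
  [161,184): 23 bp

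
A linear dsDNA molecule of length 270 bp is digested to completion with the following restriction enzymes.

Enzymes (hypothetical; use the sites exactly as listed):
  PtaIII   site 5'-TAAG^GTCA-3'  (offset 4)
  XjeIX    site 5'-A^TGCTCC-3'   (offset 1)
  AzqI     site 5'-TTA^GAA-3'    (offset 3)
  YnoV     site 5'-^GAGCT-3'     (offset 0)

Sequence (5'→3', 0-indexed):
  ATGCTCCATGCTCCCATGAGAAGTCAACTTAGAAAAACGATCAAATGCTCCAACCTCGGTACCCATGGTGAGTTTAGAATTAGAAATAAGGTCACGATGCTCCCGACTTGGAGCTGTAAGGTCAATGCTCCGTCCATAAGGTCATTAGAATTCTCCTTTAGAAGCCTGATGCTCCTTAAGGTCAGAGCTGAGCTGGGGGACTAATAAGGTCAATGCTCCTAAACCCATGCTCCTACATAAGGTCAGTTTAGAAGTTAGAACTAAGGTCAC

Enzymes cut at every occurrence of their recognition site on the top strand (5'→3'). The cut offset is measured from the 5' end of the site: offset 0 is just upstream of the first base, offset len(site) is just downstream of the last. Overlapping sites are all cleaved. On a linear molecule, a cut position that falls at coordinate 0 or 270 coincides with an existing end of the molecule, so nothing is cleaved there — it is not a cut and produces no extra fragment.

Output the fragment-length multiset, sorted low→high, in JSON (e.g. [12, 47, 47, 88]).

Per-enzyme occurrences:
  PtaIII (TAAGGTCA, off=4): starts [86, 116, 136, 176, 204, 237, 261] → cuts [90, 120, 140, 180, 208, 241, 265]
  XjeIX (ATGCTCC, off=1): starts [0, 7, 44, 96, 124, 168, 212, 226] → cuts [1, 8, 45, 97, 125, 169, 213, 227]
  AzqI (TTAGAA, off=3): starts [28, 73, 79, 144, 157, 247, 254] → cuts [31, 76, 82, 147, 160, 250, 257]
  YnoV (GAGCT, off=0): starts [110, 184, 189] → cuts [110, 184, 189]

Pooled cuts: [1, 8, 31, 45, 76, 82, 90, 97, 110, 120, 125, 140, 147, 160, 169, 180, 184, 189, 208, 213, 227, 241, 250, 257, 265]

Fragments:
  [0,1): 1 bp
  [1,8): 7 bp
  [8,31): 23 bp
  [31,45): 14 bp
  [45,76): 31 bp
  [76,82): 6 bp
  [82,90): 8 bp
  [90,97): 7 bp
  [97,110): 13 bp
  [110,120): 10 bp
  [120,125): 5 bp
  [125,140): 15 bp
  [140,147): 7 bp
  [147,160): 13 bp
  [160,169): 9 bp
  [169,180): 11 bp
  [180,184): 4 bp
  [184,189): 5 bp
  [189,208): 19 bp
  [208,213): 5 bp
  [213,227): 14 bp
  [227,241): 14 bp
  [241,250): 9 bp
  [250,257): 7 bp
  [257,265): 8 bp
  [265,270): 5 bp

[1,4,5,5,5,5,6,7,7,7,7,8,8,9,9,10,11,13,13,14,14,14,15,19,23,31]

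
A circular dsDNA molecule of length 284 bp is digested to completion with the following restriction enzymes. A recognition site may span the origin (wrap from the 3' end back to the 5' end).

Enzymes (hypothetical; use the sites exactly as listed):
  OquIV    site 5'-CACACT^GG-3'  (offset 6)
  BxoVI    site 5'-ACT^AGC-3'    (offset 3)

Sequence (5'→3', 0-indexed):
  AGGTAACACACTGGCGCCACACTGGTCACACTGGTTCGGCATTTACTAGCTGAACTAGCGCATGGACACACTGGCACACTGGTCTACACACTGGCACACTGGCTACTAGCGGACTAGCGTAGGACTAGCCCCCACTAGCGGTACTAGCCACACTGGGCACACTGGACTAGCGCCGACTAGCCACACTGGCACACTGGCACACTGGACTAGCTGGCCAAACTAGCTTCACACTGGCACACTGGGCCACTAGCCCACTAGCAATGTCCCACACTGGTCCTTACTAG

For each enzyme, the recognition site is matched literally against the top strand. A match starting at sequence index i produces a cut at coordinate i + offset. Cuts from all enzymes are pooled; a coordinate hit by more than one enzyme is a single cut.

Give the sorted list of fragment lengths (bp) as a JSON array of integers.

Per-enzyme occurrences:
  OquIV CACACTGG/6: at [6, 17, 26, 66, 74, 86, 94, 148, 157, 181, 189, 197, 226, 234, 266] ⇒ [12, 23, 32, 72, 80, 92, 100, 154, 163, 187, 195, 203, 232, 240, 272]
  BxoVI ACTAGC/3: at [44, 53, 104, 112, 123, 133, 142, 165, 175, 205, 218, 245, 253] ⇒ [47, 56, 107, 115, 126, 136, 145, 168, 178, 208, 221, 248, 256]

All cut coordinates (distinct, sorted): [12, 23, 32, 47, 56, 72, 80, 92, 100, 107, 115, 126, 136, 145, 154, 163, 168, 178, 187, 195, 203, 208, 221, 232, 240, 248, 256, 272]

Fragments:
  12→23: 11 bp
  23→32: 9 bp
  32→47: 15 bp
  47→56: 9 bp
  56→72: 16 bp
  72→80: 8 bp
  80→92: 12 bp
  92→100: 8 bp
  100→107: 7 bp
  107→115: 8 bp
  115→126: 11 bp
  126→136: 10 bp
  136→145: 9 bp
  145→154: 9 bp
  154→163: 9 bp
  163→168: 5 bp
  168→178: 10 bp
  178→187: 9 bp
  187→195: 8 bp
  195→203: 8 bp
  203→208: 5 bp
  208→221: 13 bp
  221→232: 11 bp
  232→240: 8 bp
  240→248: 8 bp
  248→256: 8 bp
  256→272: 16 bp
  272→12 (wrap): 284-272+12 = 24 bp

[5,5,7,8,8,8,8,8,8,8,8,9,9,9,9,9,9,10,10,11,11,11,12,13,15,16,16,24]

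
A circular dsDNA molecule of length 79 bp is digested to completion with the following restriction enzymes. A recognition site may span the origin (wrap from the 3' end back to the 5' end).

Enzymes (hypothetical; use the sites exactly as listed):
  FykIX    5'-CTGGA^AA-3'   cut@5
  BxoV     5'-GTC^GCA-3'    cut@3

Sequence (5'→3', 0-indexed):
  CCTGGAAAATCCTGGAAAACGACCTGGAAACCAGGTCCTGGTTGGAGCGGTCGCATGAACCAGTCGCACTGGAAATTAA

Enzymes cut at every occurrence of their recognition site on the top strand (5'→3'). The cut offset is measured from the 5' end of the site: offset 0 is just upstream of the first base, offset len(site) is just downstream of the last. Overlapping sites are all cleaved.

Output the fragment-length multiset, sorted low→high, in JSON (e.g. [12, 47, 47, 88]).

[8,10,12,12,13,24]

Per-enzyme occurrences:
  FykIX (CTGGAAA, off=5): starts [1, 11, 23, 68] → cuts [6, 16, 28, 73]
  BxoV (GTCGCA, off=3): starts [49, 62] → cuts [52, 65]

All cut coordinates (distinct, sorted): [6, 16, 28, 52, 65, 73]

Fragments:
  6→16: 10 bp
  16→28: 12 bp
  28→52: 24 bp
  52→65: 13 bp
  65→73: 8 bp
  73→6 (wrap): 79-73+6 = 12 bp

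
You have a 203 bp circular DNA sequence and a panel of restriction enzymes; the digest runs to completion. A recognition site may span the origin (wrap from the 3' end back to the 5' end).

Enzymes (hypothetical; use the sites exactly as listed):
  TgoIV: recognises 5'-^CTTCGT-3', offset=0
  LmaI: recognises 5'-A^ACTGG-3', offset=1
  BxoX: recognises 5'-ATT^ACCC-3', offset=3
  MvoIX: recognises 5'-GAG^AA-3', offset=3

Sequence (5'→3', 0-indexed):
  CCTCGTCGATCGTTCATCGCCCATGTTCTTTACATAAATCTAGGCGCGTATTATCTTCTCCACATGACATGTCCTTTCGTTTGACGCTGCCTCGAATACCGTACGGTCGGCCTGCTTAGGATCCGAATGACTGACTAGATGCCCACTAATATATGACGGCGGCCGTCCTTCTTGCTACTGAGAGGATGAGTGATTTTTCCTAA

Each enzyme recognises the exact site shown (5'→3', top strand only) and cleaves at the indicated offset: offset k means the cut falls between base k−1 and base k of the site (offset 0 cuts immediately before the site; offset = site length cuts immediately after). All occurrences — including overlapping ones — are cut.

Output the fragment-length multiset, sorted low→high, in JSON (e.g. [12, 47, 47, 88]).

[203]

Scan for sites:
  TgoIV (CTTCGT, off=0): no sites
  LmaI (AACTGG, off=1): no sites
  BxoX (ATTACCC, off=3): no sites
  MvoIX (GAGAA, off=3): no sites

All cut coordinates (distinct, sorted): ∅

Fragment lengths:
  no cuts → one circular fragment of 203 bp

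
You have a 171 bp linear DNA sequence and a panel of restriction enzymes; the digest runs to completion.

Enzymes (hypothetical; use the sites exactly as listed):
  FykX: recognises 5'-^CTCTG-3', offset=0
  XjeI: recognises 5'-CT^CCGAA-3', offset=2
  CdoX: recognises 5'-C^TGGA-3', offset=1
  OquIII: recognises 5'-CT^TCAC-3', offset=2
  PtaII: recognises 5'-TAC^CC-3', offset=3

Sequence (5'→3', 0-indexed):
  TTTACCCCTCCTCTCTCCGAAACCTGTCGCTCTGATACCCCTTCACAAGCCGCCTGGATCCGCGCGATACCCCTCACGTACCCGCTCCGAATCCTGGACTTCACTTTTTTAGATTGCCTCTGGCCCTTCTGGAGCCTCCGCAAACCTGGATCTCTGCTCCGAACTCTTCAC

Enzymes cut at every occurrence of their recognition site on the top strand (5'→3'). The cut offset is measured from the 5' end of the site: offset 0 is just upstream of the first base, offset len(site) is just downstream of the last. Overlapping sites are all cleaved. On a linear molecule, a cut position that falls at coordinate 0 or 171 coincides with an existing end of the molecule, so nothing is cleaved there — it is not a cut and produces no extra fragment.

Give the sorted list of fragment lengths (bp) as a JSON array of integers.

[4,4,5,5,5,6,7,8,9,9,11,11,12,12,13,16,17,17]

Scan for sites:
  FykX CTCTG/0: at [29, 117, 151] ⇒ [29, 117, 151]
  XjeI CTCCGAA/2: at [14, 84, 156] ⇒ [16, 86, 158]
  CdoX CTGGA/1: at [53, 93, 128, 145] ⇒ [54, 94, 129, 146]
  OquIII CTTCAC/2: at [40, 98, 165] ⇒ [42, 100, 167]
  PtaII TACCC/3: at [2, 35, 67, 78] ⇒ [5, 38, 70, 81]

All cut coordinates (distinct, sorted): [5, 16, 29, 38, 42, 54, 70, 81, 86, 94, 100, 117, 129, 146, 151, 158, 167]

Fragments:
  [0,5): 5 bp
  [5,16): 11 bp
  [16,29): 13 bp
  [29,38): 9 bp
  [38,42): 4 bp
  [42,54): 12 bp
  [54,70): 16 bp
  [70,81): 11 bp
  [81,86): 5 bp
  [86,94): 8 bp
  [94,100): 6 bp
  [100,117): 17 bp
  [117,129): 12 bp
  [129,146): 17 bp
  [146,151): 5 bp
  [151,158): 7 bp
  [158,167): 9 bp
  [167,171): 4 bp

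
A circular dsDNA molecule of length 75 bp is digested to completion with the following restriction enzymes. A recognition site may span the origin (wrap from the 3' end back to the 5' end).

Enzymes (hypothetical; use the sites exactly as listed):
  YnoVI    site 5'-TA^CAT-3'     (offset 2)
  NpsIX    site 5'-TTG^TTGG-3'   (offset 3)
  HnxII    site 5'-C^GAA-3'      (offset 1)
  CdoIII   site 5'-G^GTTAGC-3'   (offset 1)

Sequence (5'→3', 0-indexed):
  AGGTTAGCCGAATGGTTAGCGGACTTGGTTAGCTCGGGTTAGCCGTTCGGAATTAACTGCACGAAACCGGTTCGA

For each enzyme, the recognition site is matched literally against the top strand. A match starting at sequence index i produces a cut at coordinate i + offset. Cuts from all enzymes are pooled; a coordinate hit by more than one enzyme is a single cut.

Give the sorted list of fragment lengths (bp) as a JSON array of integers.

[4,5,7,10,11,13,25]

Scan for sites:
  YnoVI (TACAT, off=2): no sites
  NpsIX (TTGTTGG, off=3): no sites
  HnxII CGAA/1: at [8, 61, 72] ⇒ [9, 62, 73]
  CdoIII GGTTAGC/1: at [1, 13, 26, 36] ⇒ [2, 14, 27, 37]

Pooled cuts: [2, 9, 14, 27, 37, 62, 73]

Fragment lengths:
  2→9: 7 bp
  9→14: 5 bp
  14→27: 13 bp
  27→37: 10 bp
  37→62: 25 bp
  62→73: 11 bp
  73→2 (wrap): 75-73+2 = 4 bp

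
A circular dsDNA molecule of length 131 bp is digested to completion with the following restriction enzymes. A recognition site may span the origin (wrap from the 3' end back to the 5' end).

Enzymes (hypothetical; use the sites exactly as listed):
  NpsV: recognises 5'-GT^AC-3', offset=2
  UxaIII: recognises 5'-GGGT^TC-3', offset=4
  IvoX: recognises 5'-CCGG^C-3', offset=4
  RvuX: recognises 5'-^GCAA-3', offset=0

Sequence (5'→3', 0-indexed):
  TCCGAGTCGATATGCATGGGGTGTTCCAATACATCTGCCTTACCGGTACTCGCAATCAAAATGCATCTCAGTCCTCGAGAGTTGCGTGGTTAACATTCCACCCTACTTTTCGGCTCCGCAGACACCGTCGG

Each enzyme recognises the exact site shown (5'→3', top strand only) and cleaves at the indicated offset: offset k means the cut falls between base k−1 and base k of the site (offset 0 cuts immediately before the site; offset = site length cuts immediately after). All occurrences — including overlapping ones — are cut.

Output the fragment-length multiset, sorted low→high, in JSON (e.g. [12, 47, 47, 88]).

Per-enzyme occurrences:
  NpsV (GTAC, off=2): starts [45] → cuts [47]
  UxaIII (GGGTTC, off=4): no sites
  IvoX (CCGGC, off=4): no sites
  RvuX (GCAA, off=0): starts [51] → cuts [51]

Pooled cuts: [47, 51]

Fragments:
  47→51: 4 bp
  51→47 (wrap): 131-51+47 = 127 bp

[4,127]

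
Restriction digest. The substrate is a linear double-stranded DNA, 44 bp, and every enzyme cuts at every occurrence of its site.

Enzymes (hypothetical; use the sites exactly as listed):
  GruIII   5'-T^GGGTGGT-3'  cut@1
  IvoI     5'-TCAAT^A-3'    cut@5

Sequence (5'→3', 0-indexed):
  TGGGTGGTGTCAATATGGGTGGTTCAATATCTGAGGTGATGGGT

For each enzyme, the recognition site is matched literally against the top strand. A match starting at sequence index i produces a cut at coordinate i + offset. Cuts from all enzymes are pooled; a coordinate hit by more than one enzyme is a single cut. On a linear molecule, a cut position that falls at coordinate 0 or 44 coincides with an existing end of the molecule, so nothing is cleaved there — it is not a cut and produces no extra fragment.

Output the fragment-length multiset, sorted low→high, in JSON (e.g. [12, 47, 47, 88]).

Scan for sites:
  GruIII TGGGTGGT/1: at [0, 15] ⇒ [1, 16]
  IvoI TCAATA/5: at [9, 23] ⇒ [14, 28]

Pooled cuts: [1, 14, 16, 28]

Fragment lengths:
  [0,1): 1 bp
  [1,14): 13 bp
  [14,16): 2 bp
  [16,28): 12 bp
  [28,44): 16 bp

[1,2,12,13,16]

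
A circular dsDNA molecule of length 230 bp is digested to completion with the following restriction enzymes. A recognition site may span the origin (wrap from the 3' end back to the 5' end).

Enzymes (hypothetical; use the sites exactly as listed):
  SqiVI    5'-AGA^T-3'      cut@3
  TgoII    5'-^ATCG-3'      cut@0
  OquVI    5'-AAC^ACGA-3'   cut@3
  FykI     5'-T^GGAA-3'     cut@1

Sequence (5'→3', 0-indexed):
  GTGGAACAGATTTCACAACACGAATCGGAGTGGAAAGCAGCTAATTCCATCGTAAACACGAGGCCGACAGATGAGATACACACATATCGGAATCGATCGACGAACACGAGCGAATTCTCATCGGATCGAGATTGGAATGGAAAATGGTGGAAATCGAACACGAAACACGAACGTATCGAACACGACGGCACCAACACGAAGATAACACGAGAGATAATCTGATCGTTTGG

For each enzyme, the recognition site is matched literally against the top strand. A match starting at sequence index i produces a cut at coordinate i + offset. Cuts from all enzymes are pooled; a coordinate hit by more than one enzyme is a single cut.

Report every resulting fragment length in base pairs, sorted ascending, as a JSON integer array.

[2,4,4,4,4,5,5,5,6,7,7,7,7,7,7,8,8,8,8,9,9,9,10,10,11,14,14,14,17]

Site scan:
  SqiVI (AGAT, off=3): starts [7, 68, 73, 128, 199, 211] → cuts [10, 71, 76, 131, 202, 214]
  TgoII (ATCG, off=0): starts [23, 48, 85, 91, 95, 119, 124, 152, 174, 221] → cuts [23, 48, 85, 91, 95, 119, 124, 152, 174, 221]
  OquVI (AACACGA, off=3): starts [16, 54, 102, 156, 163, 178, 192, 203] → cuts [19, 57, 105, 159, 166, 181, 195, 206]
  FykI (TGGAA, off=1): starts [1, 30, 132, 137, 147] → cuts [2, 31, 133, 138, 148]

Pooled cuts: [2, 10, 19, 23, 31, 48, 57, 71, 76, 85, 91, 95, 105, 119, 124, 131, 133, 138, 148, 152, 159, 166, 174, 181, 195, 202, 206, 214, 221]

Fragments:
  2→10: 8 bp
  10→19: 9 bp
  19→23: 4 bp
  23→31: 8 bp
  31→48: 17 bp
  48→57: 9 bp
  57→71: 14 bp
  71→76: 5 bp
  76→85: 9 bp
  85→91: 6 bp
  91→95: 4 bp
  95→105: 10 bp
  105→119: 14 bp
  119→124: 5 bp
  124→131: 7 bp
  131→133: 2 bp
  133→138: 5 bp
  138→148: 10 bp
  148→152: 4 bp
  152→159: 7 bp
  159→166: 7 bp
  166→174: 8 bp
  174→181: 7 bp
  181→195: 14 bp
  195→202: 7 bp
  202→206: 4 bp
  206→214: 8 bp
  214→221: 7 bp
  221→2 (wrap): 230-221+2 = 11 bp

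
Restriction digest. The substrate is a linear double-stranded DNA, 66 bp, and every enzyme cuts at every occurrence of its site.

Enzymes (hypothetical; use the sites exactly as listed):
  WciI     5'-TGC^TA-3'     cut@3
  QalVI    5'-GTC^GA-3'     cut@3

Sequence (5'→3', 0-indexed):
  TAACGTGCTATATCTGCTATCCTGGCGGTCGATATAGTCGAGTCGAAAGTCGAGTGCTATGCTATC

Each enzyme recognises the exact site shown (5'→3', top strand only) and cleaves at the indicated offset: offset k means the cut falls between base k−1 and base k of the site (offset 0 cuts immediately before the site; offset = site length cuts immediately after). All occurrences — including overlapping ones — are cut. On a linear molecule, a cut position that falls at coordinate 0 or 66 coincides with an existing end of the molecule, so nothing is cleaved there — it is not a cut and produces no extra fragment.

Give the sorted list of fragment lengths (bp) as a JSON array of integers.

Per-enzyme occurrences:
  WciI (TGCTA, off=3): starts [5, 14, 54, 59] → cuts [8, 17, 57, 62]
  QalVI (GTCGA, off=3): starts [27, 36, 41, 48] → cuts [30, 39, 44, 51]

Pooled cuts: [8, 17, 30, 39, 44, 51, 57, 62]

Fragment lengths:
  [0,8): 8 bp
  [8,17): 9 bp
  [17,30): 13 bp
  [30,39): 9 bp
  [39,44): 5 bp
  [44,51): 7 bp
  [51,57): 6 bp
  [57,62): 5 bp
  [62,66): 4 bp

[4,5,5,6,7,8,9,9,13]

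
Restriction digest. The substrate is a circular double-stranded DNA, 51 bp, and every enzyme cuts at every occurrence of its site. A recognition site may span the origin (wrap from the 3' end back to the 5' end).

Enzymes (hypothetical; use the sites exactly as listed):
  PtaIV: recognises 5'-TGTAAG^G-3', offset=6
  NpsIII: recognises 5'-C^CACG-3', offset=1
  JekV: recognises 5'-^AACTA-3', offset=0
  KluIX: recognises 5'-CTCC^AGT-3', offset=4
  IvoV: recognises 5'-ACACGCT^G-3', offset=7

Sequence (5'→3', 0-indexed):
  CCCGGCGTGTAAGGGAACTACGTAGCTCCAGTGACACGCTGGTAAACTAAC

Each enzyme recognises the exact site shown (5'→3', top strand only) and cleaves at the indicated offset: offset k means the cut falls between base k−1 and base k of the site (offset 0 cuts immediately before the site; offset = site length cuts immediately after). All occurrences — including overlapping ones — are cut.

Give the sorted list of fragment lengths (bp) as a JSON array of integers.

[2,4,11,14,20]

Site scan:
  PtaIV (TGTAAGG, off=6): starts [7] → cuts [13]
  NpsIII (CCACG, off=1): no sites
  JekV (AACTA, off=0): starts [15, 44] → cuts [15, 44]
  KluIX (CTCCAGT, off=4): starts [25] → cuts [29]
  IvoV (ACACGCTG, off=7): starts [33] → cuts [40]

All cut coordinates (distinct, sorted): [13, 15, 29, 40, 44]

Fragment lengths:
  13→15: 2 bp
  15→29: 14 bp
  29→40: 11 bp
  40→44: 4 bp
  44→13 (wrap): 51-44+13 = 20 bp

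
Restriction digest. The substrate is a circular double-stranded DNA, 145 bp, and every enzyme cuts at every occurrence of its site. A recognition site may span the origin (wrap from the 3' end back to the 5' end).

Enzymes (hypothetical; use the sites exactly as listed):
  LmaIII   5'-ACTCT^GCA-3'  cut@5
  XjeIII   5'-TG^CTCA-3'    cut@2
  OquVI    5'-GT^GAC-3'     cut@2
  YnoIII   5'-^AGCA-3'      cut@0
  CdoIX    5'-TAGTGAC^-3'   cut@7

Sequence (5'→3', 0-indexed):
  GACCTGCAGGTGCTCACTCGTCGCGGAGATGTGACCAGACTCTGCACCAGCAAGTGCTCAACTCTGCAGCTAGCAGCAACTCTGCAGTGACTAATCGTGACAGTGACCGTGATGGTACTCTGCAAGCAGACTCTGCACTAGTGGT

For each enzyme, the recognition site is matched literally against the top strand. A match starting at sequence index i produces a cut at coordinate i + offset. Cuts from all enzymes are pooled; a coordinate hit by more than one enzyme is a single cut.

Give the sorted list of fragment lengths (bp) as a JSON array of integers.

Scan for sites:
  LmaIII (ACTCTGCA, off=5): starts [38, 60, 78, 116, 129] → cuts [43, 65, 83, 121, 134]
  XjeIII (TGCTCA, off=2): starts [10, 54] → cuts [12, 56]
  OquVI (GTGAC, off=2): starts [30, 86, 96, 102, 143] → cuts [0, 32, 88, 98, 104]
  YnoIII (AGCA, off=0): starts [48, 71, 74, 124] → cuts [48, 71, 74, 124]
  CdoIX (TAGTGAC, off=7): no sites

All cut coordinates (distinct, sorted): [0, 12, 32, 43, 48, 56, 65, 71, 74, 83, 88, 98, 104, 121, 124, 134]

Fragments:
  0→12: 12 bp
  12→32: 20 bp
  32→43: 11 bp
  43→48: 5 bp
  48→56: 8 bp
  56→65: 9 bp
  65→71: 6 bp
  71→74: 3 bp
  74→83: 9 bp
  83→88: 5 bp
  88→98: 10 bp
  98→104: 6 bp
  104→121: 17 bp
  121→124: 3 bp
  124→134: 10 bp
  134→0 (wrap): 145-134+0 = 11 bp

[3,3,5,5,6,6,8,9,9,10,10,11,11,12,17,20]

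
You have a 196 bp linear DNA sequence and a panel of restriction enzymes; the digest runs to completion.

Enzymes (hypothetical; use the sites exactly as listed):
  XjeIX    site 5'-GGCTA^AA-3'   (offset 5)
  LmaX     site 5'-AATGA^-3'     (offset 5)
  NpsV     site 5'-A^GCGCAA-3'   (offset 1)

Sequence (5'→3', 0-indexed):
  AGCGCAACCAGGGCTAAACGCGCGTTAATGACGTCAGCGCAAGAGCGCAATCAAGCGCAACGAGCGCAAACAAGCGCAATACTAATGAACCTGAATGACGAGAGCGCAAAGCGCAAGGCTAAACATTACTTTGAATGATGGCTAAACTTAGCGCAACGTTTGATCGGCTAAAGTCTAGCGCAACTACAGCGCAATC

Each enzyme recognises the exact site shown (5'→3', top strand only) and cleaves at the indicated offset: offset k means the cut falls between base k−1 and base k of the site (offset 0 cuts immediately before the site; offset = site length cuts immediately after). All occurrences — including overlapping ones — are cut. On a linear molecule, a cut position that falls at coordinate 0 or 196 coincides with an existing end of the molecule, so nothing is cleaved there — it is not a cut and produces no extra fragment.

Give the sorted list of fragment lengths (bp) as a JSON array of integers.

Per-enzyme occurrences:
  XjeIX GGCTAAA/5: at [11, 116, 139, 165] ⇒ [16, 121, 144, 170]
  LmaX AATGA/5: at [26, 83, 93, 133] ⇒ [31, 88, 98, 138]
  NpsV AGCGCAA/1: at [0, 35, 43, 53, 62, 72, 102, 109, 149, 176, 187] ⇒ [1, 36, 44, 54, 63, 73, 103, 110, 150, 177, 188]

Pooled cuts: [1, 16, 31, 36, 44, 54, 63, 73, 88, 98, 103, 110, 121, 138, 144, 150, 170, 177, 188]

Fragments:
  [0,1): 1 bp
  [1,16): 15 bp
  [16,31): 15 bp
  [31,36): 5 bp
  [36,44): 8 bp
  [44,54): 10 bp
  [54,63): 9 bp
  [63,73): 10 bp
  [73,88): 15 bp
  [88,98): 10 bp
  [98,103): 5 bp
  [103,110): 7 bp
  [110,121): 11 bp
  [121,138): 17 bp
  [138,144): 6 bp
  [144,150): 6 bp
  [150,170): 20 bp
  [170,177): 7 bp
  [177,188): 11 bp
  [188,196): 8 bp

[1,5,5,6,6,7,7,8,8,9,10,10,10,11,11,15,15,15,17,20]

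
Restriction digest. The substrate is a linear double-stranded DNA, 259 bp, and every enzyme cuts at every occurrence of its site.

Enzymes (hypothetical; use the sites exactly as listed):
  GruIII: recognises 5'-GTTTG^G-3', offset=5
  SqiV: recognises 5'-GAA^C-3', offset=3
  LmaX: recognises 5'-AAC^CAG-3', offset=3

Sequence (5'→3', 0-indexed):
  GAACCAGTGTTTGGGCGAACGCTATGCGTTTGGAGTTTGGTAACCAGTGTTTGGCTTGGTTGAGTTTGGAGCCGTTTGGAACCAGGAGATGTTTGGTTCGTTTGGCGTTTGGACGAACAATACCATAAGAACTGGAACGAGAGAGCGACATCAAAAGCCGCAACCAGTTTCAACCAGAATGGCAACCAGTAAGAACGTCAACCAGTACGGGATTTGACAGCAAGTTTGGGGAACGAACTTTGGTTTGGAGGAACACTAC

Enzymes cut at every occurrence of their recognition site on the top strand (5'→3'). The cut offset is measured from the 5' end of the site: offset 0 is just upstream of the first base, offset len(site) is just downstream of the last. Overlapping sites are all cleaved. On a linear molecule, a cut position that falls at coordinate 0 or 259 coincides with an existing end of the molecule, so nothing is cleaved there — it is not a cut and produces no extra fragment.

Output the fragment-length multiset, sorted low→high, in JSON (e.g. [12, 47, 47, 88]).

Per-enzyme occurrences:
  GruIII GTTTGG/5: at [8, 27, 34, 48, 63, 73, 90, 99, 106, 223, 242] ⇒ [13, 32, 39, 53, 68, 78, 95, 104, 111, 228, 247]
  SqiV GAAC/3: at [0, 16, 78, 114, 128, 134, 192, 230, 234, 250] ⇒ [3, 19, 81, 117, 131, 137, 195, 233, 237, 253]
  LmaX AACCAG/3: at [1, 41, 79, 161, 171, 183, 199] ⇒ [4, 44, 82, 164, 174, 186, 202]

Pooled cuts: [3, 4, 13, 19, 32, 39, 44, 53, 68, 78, 81, 82, 95, 104, 111, 117, 131, 137, 164, 174, 186, 195, 202, 228, 233, 237, 247, 253]

Fragment lengths:
  [0,3): 3 bp
  [3,4): 1 bp
  [4,13): 9 bp
  [13,19): 6 bp
  [19,32): 13 bp
  [32,39): 7 bp
  [39,44): 5 bp
  [44,53): 9 bp
  [53,68): 15 bp
  [68,78): 10 bp
  [78,81): 3 bp
  [81,82): 1 bp
  [82,95): 13 bp
  [95,104): 9 bp
  [104,111): 7 bp
  [111,117): 6 bp
  [117,131): 14 bp
  [131,137): 6 bp
  [137,164): 27 bp
  [164,174): 10 bp
  [174,186): 12 bp
  [186,195): 9 bp
  [195,202): 7 bp
  [202,228): 26 bp
  [228,233): 5 bp
  [233,237): 4 bp
  [237,247): 10 bp
  [247,253): 6 bp
  [253,259): 6 bp

[1,1,3,3,4,5,5,6,6,6,6,6,7,7,7,9,9,9,9,10,10,10,12,13,13,14,15,26,27]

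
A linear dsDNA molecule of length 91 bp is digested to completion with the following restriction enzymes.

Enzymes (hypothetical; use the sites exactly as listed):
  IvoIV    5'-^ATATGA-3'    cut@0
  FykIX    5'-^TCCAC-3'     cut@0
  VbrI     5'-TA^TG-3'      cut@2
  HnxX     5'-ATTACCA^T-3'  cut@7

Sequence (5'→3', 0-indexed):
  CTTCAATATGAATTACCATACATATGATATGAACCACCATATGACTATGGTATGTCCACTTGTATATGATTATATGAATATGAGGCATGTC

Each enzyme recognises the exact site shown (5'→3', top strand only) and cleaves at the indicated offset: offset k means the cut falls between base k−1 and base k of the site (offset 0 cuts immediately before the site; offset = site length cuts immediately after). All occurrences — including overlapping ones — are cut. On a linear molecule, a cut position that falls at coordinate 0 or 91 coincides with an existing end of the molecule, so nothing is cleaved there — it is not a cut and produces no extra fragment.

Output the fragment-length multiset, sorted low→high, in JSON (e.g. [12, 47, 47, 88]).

Per-enzyme occurrences:
  IvoIV ATATGA/0: at [5, 21, 26, 38, 63, 71, 77] ⇒ [5, 21, 26, 38, 63, 71, 77]
  FykIX TCCAC/0: at [54] ⇒ [54]
  VbrI TATG/2: at [6, 22, 27, 39, 45, 50, 64, 72, 78] ⇒ [8, 24, 29, 41, 47, 52, 66, 74, 80]
  HnxX ATTACCAT/7: at [11] ⇒ [18]

All cut coordinates (distinct, sorted): [5, 8, 18, 21, 24, 26, 29, 38, 41, 47, 52, 54, 63, 66, 71, 74, 77, 80]

Fragments:
  [0,5): 5 bp
  [5,8): 3 bp
  [8,18): 10 bp
  [18,21): 3 bp
  [21,24): 3 bp
  [24,26): 2 bp
  [26,29): 3 bp
  [29,38): 9 bp
  [38,41): 3 bp
  [41,47): 6 bp
  [47,52): 5 bp
  [52,54): 2 bp
  [54,63): 9 bp
  [63,66): 3 bp
  [66,71): 5 bp
  [71,74): 3 bp
  [74,77): 3 bp
  [77,80): 3 bp
  [80,91): 11 bp

[2,2,3,3,3,3,3,3,3,3,3,5,5,5,6,9,9,10,11]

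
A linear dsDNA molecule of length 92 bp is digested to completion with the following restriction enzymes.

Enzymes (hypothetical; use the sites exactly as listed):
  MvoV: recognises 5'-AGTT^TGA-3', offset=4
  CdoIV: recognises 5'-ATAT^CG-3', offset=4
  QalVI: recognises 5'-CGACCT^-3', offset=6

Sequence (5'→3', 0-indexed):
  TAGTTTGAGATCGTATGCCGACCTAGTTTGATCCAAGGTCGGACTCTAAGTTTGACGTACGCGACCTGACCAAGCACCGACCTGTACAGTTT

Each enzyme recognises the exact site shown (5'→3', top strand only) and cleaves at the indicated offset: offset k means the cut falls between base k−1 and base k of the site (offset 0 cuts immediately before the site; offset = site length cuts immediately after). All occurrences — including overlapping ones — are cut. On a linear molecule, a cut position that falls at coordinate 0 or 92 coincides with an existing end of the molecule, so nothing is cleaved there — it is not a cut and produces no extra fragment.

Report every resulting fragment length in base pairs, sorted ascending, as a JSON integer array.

Per-enzyme occurrences:
  MvoV (AGTTTGA, off=4): starts [1, 24, 48] → cuts [5, 28, 52]
  CdoIV (ATATCG, off=4): no sites
  QalVI (CGACCT, off=6): starts [18, 61, 77] → cuts [24, 67, 83]

Pooled cuts: [5, 24, 28, 52, 67, 83]

Fragments:
  [0,5): 5 bp
  [5,24): 19 bp
  [24,28): 4 bp
  [28,52): 24 bp
  [52,67): 15 bp
  [67,83): 16 bp
  [83,92): 9 bp

[4,5,9,15,16,19,24]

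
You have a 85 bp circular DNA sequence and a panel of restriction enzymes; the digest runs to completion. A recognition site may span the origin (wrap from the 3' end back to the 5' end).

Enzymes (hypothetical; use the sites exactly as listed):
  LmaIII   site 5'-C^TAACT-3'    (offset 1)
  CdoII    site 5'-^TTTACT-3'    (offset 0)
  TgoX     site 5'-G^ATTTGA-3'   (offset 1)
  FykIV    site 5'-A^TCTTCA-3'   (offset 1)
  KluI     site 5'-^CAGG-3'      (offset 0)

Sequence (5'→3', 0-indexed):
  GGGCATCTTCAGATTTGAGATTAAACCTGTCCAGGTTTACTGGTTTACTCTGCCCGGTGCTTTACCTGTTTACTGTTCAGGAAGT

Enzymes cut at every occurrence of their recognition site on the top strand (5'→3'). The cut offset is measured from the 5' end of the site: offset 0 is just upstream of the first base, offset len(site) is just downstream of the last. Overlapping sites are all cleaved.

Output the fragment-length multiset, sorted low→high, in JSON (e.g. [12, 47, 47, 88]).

Per-enzyme occurrences:
  LmaIII (CTAACT, off=1): no sites
  CdoII TTTACT/0: at [35, 43, 68] ⇒ [35, 43, 68]
  TgoX GATTTGA/1: at [11] ⇒ [12]
  FykIV ATCTTCA/1: at [4] ⇒ [5]
  KluI CAGG/0: at [31, 77] ⇒ [31, 77]

All cut coordinates (distinct, sorted): [5, 12, 31, 35, 43, 68, 77]

Fragment lengths:
  5→12: 7 bp
  12→31: 19 bp
  31→35: 4 bp
  35→43: 8 bp
  43→68: 25 bp
  68→77: 9 bp
  77→5 (wrap): 85-77+5 = 13 bp

[4,7,8,9,13,19,25]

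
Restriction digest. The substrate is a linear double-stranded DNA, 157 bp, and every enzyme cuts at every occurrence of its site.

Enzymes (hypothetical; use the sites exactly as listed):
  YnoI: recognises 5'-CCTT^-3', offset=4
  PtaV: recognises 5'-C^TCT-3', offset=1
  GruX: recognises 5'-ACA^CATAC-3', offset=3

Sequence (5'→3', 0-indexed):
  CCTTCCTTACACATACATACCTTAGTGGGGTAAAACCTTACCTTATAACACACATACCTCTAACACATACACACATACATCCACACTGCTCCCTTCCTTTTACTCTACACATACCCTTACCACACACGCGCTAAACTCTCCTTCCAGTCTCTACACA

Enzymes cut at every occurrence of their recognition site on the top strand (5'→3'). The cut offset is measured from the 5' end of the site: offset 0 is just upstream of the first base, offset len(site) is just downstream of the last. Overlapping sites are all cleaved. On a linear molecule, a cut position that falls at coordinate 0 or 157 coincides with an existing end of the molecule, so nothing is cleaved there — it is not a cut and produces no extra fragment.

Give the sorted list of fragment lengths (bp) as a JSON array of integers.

[3,4,4,4,4,5,6,6,6,7,7,8,8,8,9,12,16,18,22]

Scan for sites:
  YnoI (CCTT, off=4): starts [0, 4, 19, 35, 40, 91, 95, 114, 139] → cuts [4, 8, 23, 39, 44, 95, 99, 118, 143]
  PtaV (CTCT, off=1): starts [57, 102, 135, 148] → cuts [58, 103, 136, 149]
  GruX (ACACATAC, off=3): starts [8, 49, 62, 70, 106] → cuts [11, 52, 65, 73, 109]

All cut coordinates (distinct, sorted): [4, 8, 11, 23, 39, 44, 52, 58, 65, 73, 95, 99, 103, 109, 118, 136, 143, 149]

Fragment lengths:
  [0,4): 4 bp
  [4,8): 4 bp
  [8,11): 3 bp
  [11,23): 12 bp
  [23,39): 16 bp
  [39,44): 5 bp
  [44,52): 8 bp
  [52,58): 6 bp
  [58,65): 7 bp
  [65,73): 8 bp
  [73,95): 22 bp
  [95,99): 4 bp
  [99,103): 4 bp
  [103,109): 6 bp
  [109,118): 9 bp
  [118,136): 18 bp
  [136,143): 7 bp
  [143,149): 6 bp
  [149,157): 8 bp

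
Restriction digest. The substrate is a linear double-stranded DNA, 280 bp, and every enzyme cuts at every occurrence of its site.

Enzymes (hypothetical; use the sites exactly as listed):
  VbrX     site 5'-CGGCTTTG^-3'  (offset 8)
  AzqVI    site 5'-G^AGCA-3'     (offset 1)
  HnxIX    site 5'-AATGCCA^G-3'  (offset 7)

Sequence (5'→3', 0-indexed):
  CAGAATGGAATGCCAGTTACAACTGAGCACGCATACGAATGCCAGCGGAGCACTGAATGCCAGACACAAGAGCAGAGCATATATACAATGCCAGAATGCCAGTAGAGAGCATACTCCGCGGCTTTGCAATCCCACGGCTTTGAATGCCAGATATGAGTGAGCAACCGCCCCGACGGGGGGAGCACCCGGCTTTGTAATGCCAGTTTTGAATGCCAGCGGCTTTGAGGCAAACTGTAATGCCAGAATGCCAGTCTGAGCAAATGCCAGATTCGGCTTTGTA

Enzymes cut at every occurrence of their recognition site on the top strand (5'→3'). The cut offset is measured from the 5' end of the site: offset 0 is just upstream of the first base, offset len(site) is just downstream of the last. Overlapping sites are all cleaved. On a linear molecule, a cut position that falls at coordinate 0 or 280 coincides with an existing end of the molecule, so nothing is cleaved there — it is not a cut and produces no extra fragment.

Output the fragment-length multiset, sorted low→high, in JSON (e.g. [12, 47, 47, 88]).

[2,4,5,5,6,7,8,8,8,8,9,10,10,11,12,13,14,14,15,16,18,18,19,19,21]

Site scan:
  VbrX (CGGCTTTG, off=8): starts [118, 134, 186, 216, 270] → cuts [126, 142, 194, 224, 278]
  AzqVI (GAGCA, off=1): starts [24, 47, 69, 74, 106, 158, 179, 254] → cuts [25, 48, 70, 75, 107, 159, 180, 255]
  HnxIX (AATGCCAG, off=7): starts [8, 37, 55, 86, 94, 142, 195, 208, 235, 243, 259] → cuts [15, 44, 62, 93, 101, 149, 202, 215, 242, 250, 266]

All cut coordinates (distinct, sorted): [15, 25, 44, 48, 62, 70, 75, 93, 101, 107, 126, 142, 149, 159, 180, 194, 202, 215, 224, 242, 250, 255, 266, 278]

Fragments:
  [0,15): 15 bp
  [15,25): 10 bp
  [25,44): 19 bp
  [44,48): 4 bp
  [48,62): 14 bp
  [62,70): 8 bp
  [70,75): 5 bp
  [75,93): 18 bp
  [93,101): 8 bp
  [101,107): 6 bp
  [107,126): 19 bp
  [126,142): 16 bp
  [142,149): 7 bp
  [149,159): 10 bp
  [159,180): 21 bp
  [180,194): 14 bp
  [194,202): 8 bp
  [202,215): 13 bp
  [215,224): 9 bp
  [224,242): 18 bp
  [242,250): 8 bp
  [250,255): 5 bp
  [255,266): 11 bp
  [266,278): 12 bp
  [278,280): 2 bp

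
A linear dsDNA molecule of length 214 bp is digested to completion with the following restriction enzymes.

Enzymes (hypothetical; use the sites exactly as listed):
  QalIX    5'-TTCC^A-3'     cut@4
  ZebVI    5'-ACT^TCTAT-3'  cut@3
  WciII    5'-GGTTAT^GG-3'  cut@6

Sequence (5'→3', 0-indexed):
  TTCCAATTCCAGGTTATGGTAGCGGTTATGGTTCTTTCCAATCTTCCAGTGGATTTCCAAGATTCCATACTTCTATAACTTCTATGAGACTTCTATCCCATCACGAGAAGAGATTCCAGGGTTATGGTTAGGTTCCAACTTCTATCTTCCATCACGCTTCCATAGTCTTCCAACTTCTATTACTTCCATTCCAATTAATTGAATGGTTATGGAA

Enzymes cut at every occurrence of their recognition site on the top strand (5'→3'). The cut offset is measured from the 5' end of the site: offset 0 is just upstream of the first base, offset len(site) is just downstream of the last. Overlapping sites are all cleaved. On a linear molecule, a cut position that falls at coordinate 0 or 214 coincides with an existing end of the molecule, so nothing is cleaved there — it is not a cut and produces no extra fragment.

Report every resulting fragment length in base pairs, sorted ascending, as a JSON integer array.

[4,4,4,4,5,5,6,7,8,8,8,9,10,10,10,11,11,11,11,12,12,18,26]

Scan for sites:
  QalIX TTCCA/4: at [0, 6, 35, 43, 54, 62, 113, 132, 146, 157, 167, 183, 188] ⇒ [4, 10, 39, 47, 58, 66, 117, 136, 150, 161, 171, 187, 192]
  ZebVI ACTTCTAT/3: at [68, 77, 88, 137, 172] ⇒ [71, 80, 91, 140, 175]
  WciII GGTTATGG/6: at [11, 23, 119, 204] ⇒ [17, 29, 125, 210]

All cut coordinates (distinct, sorted): [4, 10, 17, 29, 39, 47, 58, 66, 71, 80, 91, 117, 125, 136, 140, 150, 161, 171, 175, 187, 192, 210]

Fragment lengths:
  [0,4): 4 bp
  [4,10): 6 bp
  [10,17): 7 bp
  [17,29): 12 bp
  [29,39): 10 bp
  [39,47): 8 bp
  [47,58): 11 bp
  [58,66): 8 bp
  [66,71): 5 bp
  [71,80): 9 bp
  [80,91): 11 bp
  [91,117): 26 bp
  [117,125): 8 bp
  [125,136): 11 bp
  [136,140): 4 bp
  [140,150): 10 bp
  [150,161): 11 bp
  [161,171): 10 bp
  [171,175): 4 bp
  [175,187): 12 bp
  [187,192): 5 bp
  [192,210): 18 bp
  [210,214): 4 bp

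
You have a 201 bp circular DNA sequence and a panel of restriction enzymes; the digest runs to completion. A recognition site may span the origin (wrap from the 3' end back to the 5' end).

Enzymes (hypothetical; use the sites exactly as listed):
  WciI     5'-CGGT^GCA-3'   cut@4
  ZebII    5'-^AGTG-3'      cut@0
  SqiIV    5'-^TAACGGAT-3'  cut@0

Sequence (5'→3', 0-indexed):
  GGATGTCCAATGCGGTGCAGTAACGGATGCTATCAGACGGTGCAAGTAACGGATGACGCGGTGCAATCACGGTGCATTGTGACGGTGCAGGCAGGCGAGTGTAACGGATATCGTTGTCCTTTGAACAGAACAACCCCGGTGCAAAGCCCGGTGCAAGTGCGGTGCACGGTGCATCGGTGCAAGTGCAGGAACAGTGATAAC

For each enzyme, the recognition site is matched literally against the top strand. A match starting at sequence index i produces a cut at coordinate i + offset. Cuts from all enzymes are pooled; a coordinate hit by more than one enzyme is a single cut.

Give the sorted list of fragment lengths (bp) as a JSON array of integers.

Per-enzyme occurrences:
  WciI (CGGTGCA, off=4): starts [12, 37, 58, 69, 82, 136, 148, 159, 166, 174] → cuts [16, 41, 62, 73, 86, 140, 152, 163, 170, 178]
  ZebII (AGTG, off=0): starts [97, 155, 181, 192] → cuts [97, 155, 181, 192]
  SqiIV (TAACGGAT, off=0): starts [20, 46, 101, 197] → cuts [20, 46, 101, 197]

All cut coordinates (distinct, sorted): [16, 20, 41, 46, 62, 73, 86, 97, 101, 140, 152, 155, 163, 170, 178, 181, 192, 197]

Fragments:
  16→20: 4 bp
  20→41: 21 bp
  41→46: 5 bp
  46→62: 16 bp
  62→73: 11 bp
  73→86: 13 bp
  86→97: 11 bp
  97→101: 4 bp
  101→140: 39 bp
  140→152: 12 bp
  152→155: 3 bp
  155→163: 8 bp
  163→170: 7 bp
  170→178: 8 bp
  178→181: 3 bp
  181→192: 11 bp
  192→197: 5 bp
  197→16 (wrap): 201-197+16 = 20 bp

[3,3,4,4,5,5,7,8,8,11,11,11,12,13,16,20,21,39]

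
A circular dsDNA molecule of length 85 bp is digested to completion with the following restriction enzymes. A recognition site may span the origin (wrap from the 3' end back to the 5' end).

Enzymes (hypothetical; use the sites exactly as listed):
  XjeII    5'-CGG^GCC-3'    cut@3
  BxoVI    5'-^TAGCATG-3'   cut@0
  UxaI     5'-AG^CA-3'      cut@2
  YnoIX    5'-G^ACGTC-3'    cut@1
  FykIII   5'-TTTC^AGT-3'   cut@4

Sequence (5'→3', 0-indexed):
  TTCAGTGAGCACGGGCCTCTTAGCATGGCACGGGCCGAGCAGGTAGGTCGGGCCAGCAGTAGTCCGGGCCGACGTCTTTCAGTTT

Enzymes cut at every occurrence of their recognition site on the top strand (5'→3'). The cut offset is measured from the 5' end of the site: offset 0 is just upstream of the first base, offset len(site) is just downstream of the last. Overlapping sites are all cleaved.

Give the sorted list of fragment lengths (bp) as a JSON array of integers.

Site scan:
  XjeII CGGGCC/3: at [11, 30, 48, 64] ⇒ [14, 33, 51, 67]
  BxoVI TAGCATG/0: at [20] ⇒ [20]
  UxaI AGCA/2: at [7, 21, 37, 54] ⇒ [9, 23, 39, 56]
  YnoIX GACGTC/1: at [70] ⇒ [71]
  FykIII TTTCAGT/4: at [76, 84] ⇒ [3, 80]

Pooled cuts: [3, 9, 14, 20, 23, 33, 39, 51, 56, 67, 71, 80]

Fragment lengths:
  3→9: 6 bp
  9→14: 5 bp
  14→20: 6 bp
  20→23: 3 bp
  23→33: 10 bp
  33→39: 6 bp
  39→51: 12 bp
  51→56: 5 bp
  56→67: 11 bp
  67→71: 4 bp
  71→80: 9 bp
  80→3 (wrap): 85-80+3 = 8 bp

[3,4,5,5,6,6,6,8,9,10,11,12]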